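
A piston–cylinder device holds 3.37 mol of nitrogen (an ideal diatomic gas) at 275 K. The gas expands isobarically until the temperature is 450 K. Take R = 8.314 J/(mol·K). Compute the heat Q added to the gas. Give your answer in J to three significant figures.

Q ≈ 17200 J

Isobaric: W = nRΔT = (3.37)(8.314)(175) = 4903 J.
ΔU = nCᵥΔT with Cᵥ = 5R/2: ΔU = (3.37)(20.79)(175) = 12258 J.
Q = ΔU + W = 12258 + 4903 = 17161 J.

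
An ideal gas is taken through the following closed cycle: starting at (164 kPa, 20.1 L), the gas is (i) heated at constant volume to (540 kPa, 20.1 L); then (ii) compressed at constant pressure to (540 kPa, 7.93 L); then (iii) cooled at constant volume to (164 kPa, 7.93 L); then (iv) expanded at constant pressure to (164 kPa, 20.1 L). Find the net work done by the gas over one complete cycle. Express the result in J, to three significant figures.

Constant-volume legs do no work.
W(ii) = (540)(7.93 − 20.1) = -6572 J; W(iv) = (164)(20.1 − 7.93) = 1996 J.
W_net = -6572 + 1996 = -4576 J (the counter-clockwise enclosed area).

W_net ≈ -4580 J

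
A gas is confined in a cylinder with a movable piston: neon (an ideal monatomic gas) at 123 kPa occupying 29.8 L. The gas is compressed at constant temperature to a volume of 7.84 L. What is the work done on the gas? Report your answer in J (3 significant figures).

Isothermal: W = nRT ln(V₂/V₁) = P₁V₁ ln(V₂/V₁).
P₁V₁ = (123 kPa)(29.8 L) = 3665 J.
W = 3665 × ln(7.84/29.8) = 3665 × -1.335
W_by_gas = -4894 J; work on gas = −W_by = 4894 J.

W ≈ 4890 J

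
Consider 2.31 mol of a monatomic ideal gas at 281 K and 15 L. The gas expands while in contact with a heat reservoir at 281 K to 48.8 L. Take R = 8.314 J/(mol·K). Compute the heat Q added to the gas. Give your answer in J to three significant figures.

Q ≈ 6370 J

Isothermal ⇒ ΔU = 0, so Q = W = nRT ln(V₂/V₁).
Q = (2.31)(8.314)(281) ln(48.8/15) = 5397 × 1.18 = 6366 J.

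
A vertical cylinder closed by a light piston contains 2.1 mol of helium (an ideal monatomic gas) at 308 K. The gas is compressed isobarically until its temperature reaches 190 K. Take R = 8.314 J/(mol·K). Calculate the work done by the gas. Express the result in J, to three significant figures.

Isobaric: W = P ΔV = nR ΔT.
W = (2.1)(8.314)(190 − 308) = -2060 J.

W ≈ -2060 J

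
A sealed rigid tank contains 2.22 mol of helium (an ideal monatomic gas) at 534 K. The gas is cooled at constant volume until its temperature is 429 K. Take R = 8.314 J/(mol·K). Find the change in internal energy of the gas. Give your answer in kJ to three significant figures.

Constant volume ⇒ W = 0, so Q = ΔU = nCᵥΔT with Cᵥ = 3R/2 = 12.47 J/(mol·K).
ΔU = (2.22)(12.47)(429 − 534) = -2907 J.

ΔU ≈ -2.91 kJ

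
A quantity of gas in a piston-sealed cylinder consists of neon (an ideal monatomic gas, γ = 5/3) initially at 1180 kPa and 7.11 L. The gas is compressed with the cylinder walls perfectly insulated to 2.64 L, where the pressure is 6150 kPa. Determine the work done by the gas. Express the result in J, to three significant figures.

Adiabatic: W = (P₁V₁ − P₂V₂)/(γ − 1) with γ = 5/3.
P₁V₁ = 8390 J, P₂V₂ = 16236 J.
W = (8390 − 16236) / 0.6667 = -11769 J.

W ≈ -11800 J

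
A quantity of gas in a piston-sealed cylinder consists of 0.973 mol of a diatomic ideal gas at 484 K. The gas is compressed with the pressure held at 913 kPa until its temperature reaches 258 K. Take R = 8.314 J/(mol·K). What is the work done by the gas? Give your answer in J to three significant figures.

Isobaric: W = P ΔV = nR ΔT.
W = (0.973)(8.314)(258 − 484) = -1828 J.

W ≈ -1830 J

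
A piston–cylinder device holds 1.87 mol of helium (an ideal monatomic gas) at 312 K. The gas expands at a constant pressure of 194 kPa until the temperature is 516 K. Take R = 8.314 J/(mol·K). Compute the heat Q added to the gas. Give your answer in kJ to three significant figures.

Isobaric: W = nRΔT = (1.87)(8.314)(204) = 3172 J.
ΔU = nCᵥΔT with Cᵥ = 3R/2: ΔU = (1.87)(12.47)(204) = 4757 J.
Q = ΔU + W = 4757 + 3172 = 7929 J.

Q ≈ 7.93 kJ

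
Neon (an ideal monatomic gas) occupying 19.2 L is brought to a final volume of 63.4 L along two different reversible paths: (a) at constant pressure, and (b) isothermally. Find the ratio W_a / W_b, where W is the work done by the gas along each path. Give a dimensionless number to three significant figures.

W_a / W_b ≈ 1.93

Path (a) isobaric: W = P₁(V₂ − V₁) → W_a/(P₁V₁) = 2.302.
Path (b) isothermal: W = P₁V₁ ln(V₂/V₁) → W_b/(P₁V₁) = 1.195.
W_a / W_b = 2.302 / 1.195 = 1.927.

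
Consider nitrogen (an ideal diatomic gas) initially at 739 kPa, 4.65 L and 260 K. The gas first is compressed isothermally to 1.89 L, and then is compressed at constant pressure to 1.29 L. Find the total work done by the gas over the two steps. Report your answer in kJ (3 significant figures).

Step 1 (isothermal): W = P₁V₁ ln(V₂/V₁) = (3436) ln(1.89/4.65) = -3094 J.
After step 1: P = 1818 kPa, V = 1.89 L, T = 260 K.
Step 2 (isobaric): W = PΔV = (1818 kPa)(1.29 − 1.89 L) = -1091 J.
W_total = -3094 − 1091 = -4185 J.

W_total ≈ -4.18 kJ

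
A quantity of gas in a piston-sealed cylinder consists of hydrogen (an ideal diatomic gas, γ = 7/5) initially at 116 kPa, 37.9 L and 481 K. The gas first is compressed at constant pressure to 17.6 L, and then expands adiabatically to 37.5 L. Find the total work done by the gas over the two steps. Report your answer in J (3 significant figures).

W_total ≈ -1020 J

Step 1 (isobaric): W = PΔV = (116 kPa)(17.6 − 37.9 L) = -2355 J.
After step 1: P = 116 kPa, V = 17.6 L, T = 223.4 K.
Step 2 (adiabatic): W = (P₁V₁ − P₂V₂)/(γ−1) = (2042 − 1509)/0.4 = 1333 J.
W_total = -2355 + 1333 = -1022 J.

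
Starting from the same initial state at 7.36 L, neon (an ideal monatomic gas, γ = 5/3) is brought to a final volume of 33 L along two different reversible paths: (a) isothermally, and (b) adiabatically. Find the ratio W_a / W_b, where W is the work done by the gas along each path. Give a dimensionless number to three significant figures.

W_a / W_b ≈ 1.58

Path (a) isothermal: W = P₁V₁ ln(V₂/V₁) → W_a/(P₁V₁) = 1.5.
Path (b) adiabatic: W = P₁V₁(1 − (V₁/V₂)^(γ−1))/(γ−1) → W_b/(P₁V₁) = 0.9483.
W_a / W_b = 1.5 / 0.9483 = 1.582.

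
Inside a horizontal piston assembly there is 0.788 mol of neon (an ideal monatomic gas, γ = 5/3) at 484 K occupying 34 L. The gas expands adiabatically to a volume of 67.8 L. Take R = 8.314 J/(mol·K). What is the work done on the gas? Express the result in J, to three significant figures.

W ≈ -1750 J

Adiabatic: TV^(γ−1) = const with γ = 5/3.
T₂ = T₁ (V₁/V₂)^(γ−1) = 484 × (34/67.8)^0.667 = 484 × 0.6312 = 305.5 K.
W_by = nCᵥ(T₁ − T₂) = (0.788)(12.47)(484 − 305.5) = 1754 J.
Work on gas = −W_by = -1754 J.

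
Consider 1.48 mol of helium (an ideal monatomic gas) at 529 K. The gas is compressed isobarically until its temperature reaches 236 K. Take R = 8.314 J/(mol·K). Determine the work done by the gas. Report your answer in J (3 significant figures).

Isobaric: W = P ΔV = nR ΔT.
W = (1.48)(8.314)(236 − 529) = -3605 J.

W ≈ -3610 J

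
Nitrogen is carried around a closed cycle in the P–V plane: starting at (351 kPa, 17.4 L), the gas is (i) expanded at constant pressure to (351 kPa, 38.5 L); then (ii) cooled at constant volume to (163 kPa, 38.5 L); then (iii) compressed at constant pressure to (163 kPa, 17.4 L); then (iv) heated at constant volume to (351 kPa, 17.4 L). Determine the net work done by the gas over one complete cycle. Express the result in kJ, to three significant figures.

Constant-volume legs do no work.
W(i) = (351)(38.5 − 17.4) = 7406 J; W(iii) = (163)(17.4 − 38.5) = -3439 J.
W_net = 7406 − 3439 = 3967 J (the clockwise enclosed area).

W_net ≈ 3.97 kJ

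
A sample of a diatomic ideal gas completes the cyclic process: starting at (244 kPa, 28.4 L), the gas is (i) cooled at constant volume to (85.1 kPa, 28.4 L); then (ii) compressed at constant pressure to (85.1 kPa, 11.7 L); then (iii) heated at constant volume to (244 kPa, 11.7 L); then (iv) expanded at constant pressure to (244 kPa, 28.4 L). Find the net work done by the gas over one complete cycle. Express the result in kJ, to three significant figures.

Constant-volume legs do no work.
W(ii) = (85.1)(11.7 − 28.4) = -1421 J; W(iv) = (244)(28.4 − 11.7) = 4075 J.
W_net = -1421 + 4075 = 2654 J (the clockwise enclosed area).

W_net ≈ 2.65 kJ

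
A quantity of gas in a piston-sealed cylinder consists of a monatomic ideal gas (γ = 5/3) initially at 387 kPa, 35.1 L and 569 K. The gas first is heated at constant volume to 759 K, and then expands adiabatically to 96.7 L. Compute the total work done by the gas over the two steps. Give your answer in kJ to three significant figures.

W_total ≈ 13.3 kJ

Step 1 (isochoric): W = 0 (constant volume).
After step 1: P = 516.2 kPa (V unchanged).
Step 2 (adiabatic): W = (P₁V₁ − P₂V₂)/(γ−1) = (18120 − 9220)/0.667 = 13349 J.
W_total = 0 + 13349 = 13349 J.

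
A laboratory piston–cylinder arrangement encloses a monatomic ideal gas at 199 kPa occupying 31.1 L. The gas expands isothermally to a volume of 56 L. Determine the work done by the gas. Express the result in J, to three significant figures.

Isothermal: W = nRT ln(V₂/V₁) = P₁V₁ ln(V₂/V₁).
P₁V₁ = (199 kPa)(31.1 L) = 6189 J.
W = 6189 × ln(56/31.1) = 6189 × 0.5881
W_by_gas = 3640 J.

W ≈ 3640 J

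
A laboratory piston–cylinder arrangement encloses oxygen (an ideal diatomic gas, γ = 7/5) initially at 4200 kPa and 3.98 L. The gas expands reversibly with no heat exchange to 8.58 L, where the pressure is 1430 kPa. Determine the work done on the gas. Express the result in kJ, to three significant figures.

W ≈ -11.1 kJ

Adiabatic: W = (P₁V₁ − P₂V₂)/(γ − 1) with γ = 7/5.
P₁V₁ = 16716 J, P₂V₂ = 12269 J.
W = (16716 − 12269) / 0.4 = 11117 J.
Work on gas = −W_by = -11117 J.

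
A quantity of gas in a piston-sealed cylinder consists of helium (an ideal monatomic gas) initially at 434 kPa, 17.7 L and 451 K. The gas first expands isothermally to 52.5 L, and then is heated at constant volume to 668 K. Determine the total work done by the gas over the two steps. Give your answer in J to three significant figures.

W_total ≈ 8350 J

Step 1 (isothermal): W = P₁V₁ ln(V₂/V₁) = (7682) ln(52.5/17.7) = 8352 J.
Step 2 (isochoric): W = 0 (constant volume).
W_total = 8352 + 0 = 8352 J.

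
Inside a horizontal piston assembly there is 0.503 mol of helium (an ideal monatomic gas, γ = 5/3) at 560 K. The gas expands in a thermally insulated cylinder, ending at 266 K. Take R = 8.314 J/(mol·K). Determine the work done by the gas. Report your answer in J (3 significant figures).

Adiabatic ⇒ Q = 0, so W_by = −ΔU = nCᵥ(T₁ − T₂).
Cᵥ = 3R/2 = 12.47 J/(mol·K).
W = (0.503)(12.47)(560 − 266) = 1844 J.

W ≈ 1840 J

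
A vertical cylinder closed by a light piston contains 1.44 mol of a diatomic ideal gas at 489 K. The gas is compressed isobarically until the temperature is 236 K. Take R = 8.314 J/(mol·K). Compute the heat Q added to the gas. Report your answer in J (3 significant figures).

Isobaric: W = nRΔT = (1.44)(8.314)(-253) = -3029 J.
ΔU = nCᵥΔT with Cᵥ = 5R/2: ΔU = (1.44)(20.79)(-253) = -7572 J.
Q = ΔU + W = -7572 − 3029 = -10601 J.

Q ≈ -10600 J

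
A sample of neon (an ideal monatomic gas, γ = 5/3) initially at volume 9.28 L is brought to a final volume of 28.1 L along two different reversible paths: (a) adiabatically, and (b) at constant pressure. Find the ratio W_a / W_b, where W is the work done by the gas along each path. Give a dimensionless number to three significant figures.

Path (a) adiabatic: W = P₁V₁(1 − (V₁/V₂)^(γ−1))/(γ−1) → W_a/(P₁V₁) = 0.7833.
Path (b) isobaric: W = P₁(V₂ − V₁) → W_b/(P₁V₁) = 2.028.
W_a / W_b = 0.7833 / 2.028 = 0.3863.

W_a / W_b ≈ 0.386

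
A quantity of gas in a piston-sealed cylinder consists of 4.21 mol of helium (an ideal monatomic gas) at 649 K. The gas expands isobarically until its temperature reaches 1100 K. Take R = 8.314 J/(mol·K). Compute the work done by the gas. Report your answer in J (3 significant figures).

W ≈ 15800 J

Isobaric: W = P ΔV = nR ΔT.
W = (4.21)(8.314)(1100 − 649) = 15786 J.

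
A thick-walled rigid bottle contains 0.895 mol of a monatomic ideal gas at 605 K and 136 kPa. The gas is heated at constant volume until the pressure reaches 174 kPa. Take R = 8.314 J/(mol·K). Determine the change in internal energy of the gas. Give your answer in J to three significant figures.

ΔU ≈ 1890 J

Constant volume ⇒ W = 0, so Q = ΔU = nCᵥΔT with Cᵥ = 3R/2 = 12.47 J/(mol·K).
At constant V, T₂/T₁ = P₂/P₁ ⇒ ΔT = T₁(P₂/P₁ − 1) = 605·(174/136 − 1) = 169 K.
ΔU = (0.895)(12.47)(169) = 1887 J.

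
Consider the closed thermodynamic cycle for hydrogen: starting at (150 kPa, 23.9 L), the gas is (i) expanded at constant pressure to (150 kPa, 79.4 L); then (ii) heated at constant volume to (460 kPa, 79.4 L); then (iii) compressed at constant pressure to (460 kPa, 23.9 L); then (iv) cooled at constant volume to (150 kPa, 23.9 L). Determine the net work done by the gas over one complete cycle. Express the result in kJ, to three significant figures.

Constant-volume legs do no work.
W(i) = (150)(79.4 − 23.9) = 8325 J; W(iii) = (460)(23.9 − 79.4) = -25530 J.
W_net = 8325 − 25530 = -17205 J (the counter-clockwise enclosed area).

W_net ≈ -17.2 kJ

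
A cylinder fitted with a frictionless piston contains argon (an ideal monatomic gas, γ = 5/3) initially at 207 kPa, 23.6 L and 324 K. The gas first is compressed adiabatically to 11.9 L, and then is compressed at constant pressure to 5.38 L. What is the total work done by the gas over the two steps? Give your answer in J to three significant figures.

W_total ≈ -8460 J

Step 1 (adiabatic): W = (P₁V₁ − P₂V₂)/(γ−1) = (4885 − 7711)/0.667 = -4239 J.
After step 1: P = 648 kPa, V = 11.9 L, T = 511.4 K.
Step 2 (isobaric): W = PΔV = (648 kPa)(5.38 − 11.9 L) = -4225 J.
W_total = -4239 − 4225 = -8464 J.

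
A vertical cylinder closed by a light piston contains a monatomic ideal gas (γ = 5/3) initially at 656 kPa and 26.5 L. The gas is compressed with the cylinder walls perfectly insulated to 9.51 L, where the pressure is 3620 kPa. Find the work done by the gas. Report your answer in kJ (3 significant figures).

Adiabatic: W = (P₁V₁ − P₂V₂)/(γ − 1) with γ = 5/3.
P₁V₁ = 17384 J, P₂V₂ = 34426 J.
W = (17384 − 34426) / 0.6667 = -25563 J.

W ≈ -25.6 kJ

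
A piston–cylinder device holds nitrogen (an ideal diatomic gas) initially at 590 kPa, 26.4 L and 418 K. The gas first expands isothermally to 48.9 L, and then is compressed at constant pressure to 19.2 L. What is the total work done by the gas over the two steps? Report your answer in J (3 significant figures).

W_total ≈ 141 J

Step 1 (isothermal): W = P₁V₁ ln(V₂/V₁) = (15576) ln(48.9/26.4) = 9601 J.
After step 1: P = 318.5 kPa, V = 48.9 L, T = 418 K.
Step 2 (isobaric): W = PΔV = (318.5 kPa)(19.2 − 48.9 L) = -9460 J.
W_total = 9601 − 9460 = 141 J.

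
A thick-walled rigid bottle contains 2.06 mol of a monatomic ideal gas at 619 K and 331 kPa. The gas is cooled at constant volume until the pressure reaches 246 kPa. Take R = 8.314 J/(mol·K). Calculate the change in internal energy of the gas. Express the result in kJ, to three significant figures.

ΔU ≈ -4.08 kJ

Constant volume ⇒ W = 0, so Q = ΔU = nCᵥΔT with Cᵥ = 3R/2 = 12.47 J/(mol·K).
At constant V, T₂/T₁ = P₂/P₁ ⇒ ΔT = T₁(P₂/P₁ − 1) = 619·(246/331 − 1) = -159 K.
ΔU = (2.06)(12.47)(-159) = -4084 J.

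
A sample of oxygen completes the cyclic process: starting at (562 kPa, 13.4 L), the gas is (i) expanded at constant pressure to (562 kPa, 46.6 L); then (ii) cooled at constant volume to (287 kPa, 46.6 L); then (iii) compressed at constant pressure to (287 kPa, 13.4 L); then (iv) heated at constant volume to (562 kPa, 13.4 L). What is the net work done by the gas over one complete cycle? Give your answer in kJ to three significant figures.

W_net ≈ 9.13 kJ

Constant-volume legs do no work.
W(i) = (562)(46.6 − 13.4) = 18658 J; W(iii) = (287)(13.4 − 46.6) = -9528 J.
W_net = 18658 − 9528 = 9130 J (the clockwise enclosed area).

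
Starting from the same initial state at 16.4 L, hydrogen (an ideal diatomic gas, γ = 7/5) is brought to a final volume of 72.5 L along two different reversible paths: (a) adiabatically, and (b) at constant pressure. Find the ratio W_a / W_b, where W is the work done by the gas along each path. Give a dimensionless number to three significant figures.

W_a / W_b ≈ 0.328

Path (a) adiabatic: W = P₁V₁(1 − (V₁/V₂)^(γ−1))/(γ−1) → W_a/(P₁V₁) = 1.12.
Path (b) isobaric: W = P₁(V₂ − V₁) → W_b/(P₁V₁) = 3.421.
W_a / W_b = 1.12 / 3.421 = 0.3275.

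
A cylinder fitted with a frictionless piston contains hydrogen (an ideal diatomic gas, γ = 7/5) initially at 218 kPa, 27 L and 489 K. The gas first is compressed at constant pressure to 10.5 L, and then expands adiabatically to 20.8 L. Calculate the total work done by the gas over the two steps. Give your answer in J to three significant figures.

Step 1 (isobaric): W = PΔV = (218 kPa)(10.5 − 27 L) = -3597 J.
After step 1: P = 218 kPa, V = 10.5 L, T = 190.2 K.
Step 2 (adiabatic): W = (P₁V₁ − P₂V₂)/(γ−1) = (2289 − 1741)/0.4 = 1369 J.
W_total = -3597 + 1369 = -2228 J.

W_total ≈ -2230 J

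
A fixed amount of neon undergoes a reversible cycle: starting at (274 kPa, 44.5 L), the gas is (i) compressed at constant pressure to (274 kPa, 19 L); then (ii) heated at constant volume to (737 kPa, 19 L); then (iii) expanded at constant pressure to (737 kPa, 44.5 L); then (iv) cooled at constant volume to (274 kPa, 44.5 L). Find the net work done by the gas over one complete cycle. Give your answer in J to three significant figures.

Constant-volume legs do no work.
W(i) = (274)(19 − 44.5) = -6987 J; W(iii) = (737)(44.5 − 19) = 18794 J.
W_net = -6987 + 18794 = 11806 J (the clockwise enclosed area).

W_net ≈ 11800 J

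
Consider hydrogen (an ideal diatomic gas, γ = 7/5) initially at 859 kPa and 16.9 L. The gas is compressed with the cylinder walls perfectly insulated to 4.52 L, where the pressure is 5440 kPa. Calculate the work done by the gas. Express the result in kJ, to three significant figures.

W ≈ -25.2 kJ

Adiabatic: W = (P₁V₁ − P₂V₂)/(γ − 1) with γ = 7/5.
P₁V₁ = 14517 J, P₂V₂ = 24589 J.
W = (14517 − 24589) / 0.4 = -25179 J.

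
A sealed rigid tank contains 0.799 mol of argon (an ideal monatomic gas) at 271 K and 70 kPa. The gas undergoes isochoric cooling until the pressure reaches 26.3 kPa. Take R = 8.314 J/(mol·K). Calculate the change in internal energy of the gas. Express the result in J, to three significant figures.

ΔU ≈ -1690 J

Constant volume ⇒ W = 0, so Q = ΔU = nCᵥΔT with Cᵥ = 3R/2 = 12.47 J/(mol·K).
At constant V, T₂/T₁ = P₂/P₁ ⇒ ΔT = T₁(P₂/P₁ − 1) = 271·(26.3/70 − 1) = -169.2 K.
ΔU = (0.799)(12.47)(-169.2) = -1686 J.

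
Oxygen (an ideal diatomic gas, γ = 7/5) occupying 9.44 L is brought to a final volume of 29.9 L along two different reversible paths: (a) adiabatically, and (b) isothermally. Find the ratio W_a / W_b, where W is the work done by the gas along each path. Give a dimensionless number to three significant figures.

W_a / W_b ≈ 0.801

Path (a) adiabatic: W = P₁V₁(1 − (V₁/V₂)^(γ−1))/(γ−1) → W_a/(P₁V₁) = 0.9236.
Path (b) isothermal: W = P₁V₁ ln(V₂/V₁) → W_b/(P₁V₁) = 1.153.
W_a / W_b = 0.9236 / 1.153 = 0.8011.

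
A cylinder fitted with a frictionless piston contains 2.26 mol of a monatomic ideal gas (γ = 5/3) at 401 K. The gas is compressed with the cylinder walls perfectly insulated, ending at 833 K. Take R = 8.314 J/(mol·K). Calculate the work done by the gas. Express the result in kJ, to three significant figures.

Adiabatic ⇒ Q = 0, so W_by = −ΔU = nCᵥ(T₁ − T₂).
Cᵥ = 3R/2 = 12.47 J/(mol·K).
W = (2.26)(12.47)(401 − 833) = -12176 J.

W ≈ -12.2 kJ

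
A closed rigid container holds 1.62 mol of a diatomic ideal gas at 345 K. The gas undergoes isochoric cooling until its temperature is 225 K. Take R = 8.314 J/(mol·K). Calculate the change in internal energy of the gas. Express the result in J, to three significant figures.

ΔU ≈ -4040 J

Constant volume ⇒ W = 0, so Q = ΔU = nCᵥΔT with Cᵥ = 5R/2 = 20.79 J/(mol·K).
ΔU = (1.62)(20.79)(225 − 345) = -4041 J.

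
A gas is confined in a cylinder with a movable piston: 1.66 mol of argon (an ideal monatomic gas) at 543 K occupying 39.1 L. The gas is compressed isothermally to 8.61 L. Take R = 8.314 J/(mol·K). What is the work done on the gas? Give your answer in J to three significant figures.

W ≈ 11300 J

Isothermal: W = nRT ln(V₂/V₁).
W = (1.66)(8.314)(543) × ln(8.61/39.1)
  = 7494 × -1.513
W_by_gas = -11340 J; work on gas = −W_by = 11340 J.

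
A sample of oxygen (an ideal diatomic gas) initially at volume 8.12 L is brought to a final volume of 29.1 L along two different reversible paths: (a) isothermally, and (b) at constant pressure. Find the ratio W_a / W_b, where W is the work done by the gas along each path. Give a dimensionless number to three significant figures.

Path (a) isothermal: W = P₁V₁ ln(V₂/V₁) → W_a/(P₁V₁) = 1.276.
Path (b) isobaric: W = P₁(V₂ − V₁) → W_b/(P₁V₁) = 2.584.
W_a / W_b = 1.276 / 2.584 = 0.494.

W_a / W_b ≈ 0.494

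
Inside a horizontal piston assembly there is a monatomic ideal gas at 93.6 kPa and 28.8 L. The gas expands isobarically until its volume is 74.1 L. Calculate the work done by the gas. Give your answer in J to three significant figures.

Isobaric: W = P ΔV.
W = (93.6 kPa)(74.1 − 28.8 L) = (93.6)(45.3) = 4240 J.

W ≈ 4240 J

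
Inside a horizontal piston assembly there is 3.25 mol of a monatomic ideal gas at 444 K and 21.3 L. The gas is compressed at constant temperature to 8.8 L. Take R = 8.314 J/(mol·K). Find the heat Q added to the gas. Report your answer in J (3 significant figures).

Isothermal ⇒ ΔU = 0, so Q = W = nRT ln(V₂/V₁).
Q = (3.25)(8.314)(444) ln(8.8/21.3) = 11997 × -0.884 = -10605 J.

Q ≈ -10600 J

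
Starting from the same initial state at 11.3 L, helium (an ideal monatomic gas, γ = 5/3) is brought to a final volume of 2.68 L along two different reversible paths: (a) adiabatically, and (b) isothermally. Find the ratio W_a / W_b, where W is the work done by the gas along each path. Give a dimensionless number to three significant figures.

Path (a) adiabatic: W = P₁V₁(1 − (V₁/V₂)^(γ−1))/(γ−1) → W_a/(P₁V₁) = -2.415.
Path (b) isothermal: W = P₁V₁ ln(V₂/V₁) → W_b/(P₁V₁) = -1.439.
W_a / W_b = -2.415 / -1.439 = 1.678.

W_a / W_b ≈ 1.68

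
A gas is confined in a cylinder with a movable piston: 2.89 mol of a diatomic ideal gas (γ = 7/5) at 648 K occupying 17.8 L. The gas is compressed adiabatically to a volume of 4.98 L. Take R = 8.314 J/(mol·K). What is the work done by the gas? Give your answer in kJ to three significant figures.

Adiabatic: TV^(γ−1) = const with γ = 7/5.
T₂ = T₁ (V₁/V₂)^(γ−1) = 648 × (17.8/4.98)^0.4 = 648 × 1.664 = 1079 K.
W_by = nCᵥ(T₁ − T₂) = (2.89)(20.79)(648 − 1079) = -25864 J.

W ≈ -25.9 kJ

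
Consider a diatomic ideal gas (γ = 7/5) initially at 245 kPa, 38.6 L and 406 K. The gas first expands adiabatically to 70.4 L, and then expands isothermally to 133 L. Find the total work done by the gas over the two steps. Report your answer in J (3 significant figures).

Step 1 (adiabatic): W = (P₁V₁ − P₂V₂)/(γ−1) = (9457 − 7436)/0.4 = 5052 J.
After step 1: P = 105.6 kPa, V = 70.4 L, T = 319.3 K.
Step 2 (isothermal): W = P₁V₁ ln(V₂/V₁) = (7436) ln(133/70.4) = 4731 J.
W_total = 5052 + 4731 = 9782 J.

W_total ≈ 9780 J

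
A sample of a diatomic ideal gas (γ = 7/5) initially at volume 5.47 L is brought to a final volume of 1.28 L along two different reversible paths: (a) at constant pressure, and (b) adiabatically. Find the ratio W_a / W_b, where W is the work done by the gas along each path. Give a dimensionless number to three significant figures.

Path (a) isobaric: W = P₁(V₂ − V₁) → W_a/(P₁V₁) = -0.766.
Path (b) adiabatic: W = P₁V₁(1 − (V₁/V₂)^(γ−1))/(γ−1) → W_b/(P₁V₁) = -1.969.
W_a / W_b = -0.766 / -1.969 = 0.3889.

W_a / W_b ≈ 0.389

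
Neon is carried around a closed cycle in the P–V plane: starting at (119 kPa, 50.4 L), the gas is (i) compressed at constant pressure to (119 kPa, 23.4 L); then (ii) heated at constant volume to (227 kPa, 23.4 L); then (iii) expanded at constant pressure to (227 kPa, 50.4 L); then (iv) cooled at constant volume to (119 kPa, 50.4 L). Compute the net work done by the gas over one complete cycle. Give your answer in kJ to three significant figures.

Constant-volume legs do no work.
W(i) = (119)(23.4 − 50.4) = -3213 J; W(iii) = (227)(50.4 − 23.4) = 6129 J.
W_net = -3213 + 6129 = 2916 J (the clockwise enclosed area).

W_net ≈ 2.92 kJ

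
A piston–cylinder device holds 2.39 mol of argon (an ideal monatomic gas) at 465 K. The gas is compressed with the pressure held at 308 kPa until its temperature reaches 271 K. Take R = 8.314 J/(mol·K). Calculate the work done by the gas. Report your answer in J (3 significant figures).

Isobaric: W = P ΔV = nR ΔT.
W = (2.39)(8.314)(271 − 465) = -3855 J.

W ≈ -3850 J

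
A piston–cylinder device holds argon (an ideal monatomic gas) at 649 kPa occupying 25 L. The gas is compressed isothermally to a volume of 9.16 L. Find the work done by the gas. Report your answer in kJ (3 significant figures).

W ≈ -16.3 kJ

Isothermal: W = nRT ln(V₂/V₁) = P₁V₁ ln(V₂/V₁).
P₁V₁ = (649 kPa)(25 L) = 16225 J.
W = 16225 × ln(9.16/25) = 16225 × -1.004
W_by_gas = -16290 J.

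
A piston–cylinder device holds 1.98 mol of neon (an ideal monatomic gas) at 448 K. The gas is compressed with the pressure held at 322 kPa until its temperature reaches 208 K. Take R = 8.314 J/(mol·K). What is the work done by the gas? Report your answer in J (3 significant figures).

Isobaric: W = P ΔV = nR ΔT.
W = (1.98)(8.314)(208 − 448) = -3951 J.

W ≈ -3950 J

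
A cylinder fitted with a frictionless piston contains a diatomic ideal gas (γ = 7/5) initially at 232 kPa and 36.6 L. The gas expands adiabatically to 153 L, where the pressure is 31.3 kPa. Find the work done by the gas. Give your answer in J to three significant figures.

Adiabatic: W = (P₁V₁ − P₂V₂)/(γ − 1) with γ = 7/5.
P₁V₁ = 8491 J, P₂V₂ = 4789 J.
W = (8491 − 4789) / 0.4 = 9256 J.

W ≈ 9260 J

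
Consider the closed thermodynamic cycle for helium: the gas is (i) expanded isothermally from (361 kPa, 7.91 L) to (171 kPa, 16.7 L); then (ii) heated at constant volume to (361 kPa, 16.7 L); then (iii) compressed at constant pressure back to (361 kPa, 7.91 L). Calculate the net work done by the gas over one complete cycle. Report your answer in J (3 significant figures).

W_net ≈ -1040 J

Leg (i): W = PᵢVᵢ ln(V_f/Vᵢ) = (2856) ln(16.7/7.91) = 2134 J.
Leg (ii): W = 0.
Leg (iii): W = PΔV = (361)(7.91 − 16.7) = -3173 J.
W_net = 2134 − 3173 = -1039 J.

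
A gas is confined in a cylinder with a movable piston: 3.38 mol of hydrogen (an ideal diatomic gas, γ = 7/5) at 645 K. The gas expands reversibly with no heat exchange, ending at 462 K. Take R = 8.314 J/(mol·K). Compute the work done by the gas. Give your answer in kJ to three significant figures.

W ≈ 12.9 kJ

Adiabatic ⇒ Q = 0, so W_by = −ΔU = nCᵥ(T₁ − T₂).
Cᵥ = 5R/2 = 20.79 J/(mol·K).
W = (3.38)(20.79)(645 − 462) = 12856 J.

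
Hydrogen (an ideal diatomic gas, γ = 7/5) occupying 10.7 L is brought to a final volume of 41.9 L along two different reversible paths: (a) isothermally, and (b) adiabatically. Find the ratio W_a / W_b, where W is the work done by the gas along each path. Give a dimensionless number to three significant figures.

Path (a) isothermal: W = P₁V₁ ln(V₂/V₁) → W_a/(P₁V₁) = 1.365.
Path (b) adiabatic: W = P₁V₁(1 − (V₁/V₂)^(γ−1))/(γ−1) → W_b/(P₁V₁) = 1.052.
W_a / W_b = 1.365 / 1.052 = 1.298.

W_a / W_b ≈ 1.30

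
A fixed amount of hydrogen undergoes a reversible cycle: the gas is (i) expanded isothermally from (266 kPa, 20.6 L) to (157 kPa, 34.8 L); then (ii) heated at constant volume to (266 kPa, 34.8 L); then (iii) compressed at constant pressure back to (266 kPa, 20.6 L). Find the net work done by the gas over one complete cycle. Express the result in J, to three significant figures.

Leg (i): W = PᵢVᵢ ln(V_f/Vᵢ) = (5480) ln(34.8/20.6) = 2873 J.
Leg (ii): W = 0.
Leg (iii): W = PΔV = (266)(20.6 − 34.8) = -3777 J.
W_net = 2873 − 3777 = -904.1 J.

W_net ≈ -904 J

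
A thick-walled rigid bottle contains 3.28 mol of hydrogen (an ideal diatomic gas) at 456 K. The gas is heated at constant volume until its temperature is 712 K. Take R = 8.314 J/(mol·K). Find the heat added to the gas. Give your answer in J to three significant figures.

Q ≈ 17500 J

Constant volume ⇒ W = 0, so Q = ΔU = nCᵥΔT with Cᵥ = 5R/2 = 20.79 J/(mol·K).
ΔU = (3.28)(20.79)(712 − 456) = 17453 J.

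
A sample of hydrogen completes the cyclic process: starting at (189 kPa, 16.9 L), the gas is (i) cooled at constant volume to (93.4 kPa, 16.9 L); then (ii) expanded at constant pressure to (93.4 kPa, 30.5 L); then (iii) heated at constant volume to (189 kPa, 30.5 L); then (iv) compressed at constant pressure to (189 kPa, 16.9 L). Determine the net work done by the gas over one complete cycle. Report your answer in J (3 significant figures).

Constant-volume legs do no work.
W(ii) = (93.4)(30.5 − 16.9) = 1270 J; W(iv) = (189)(16.9 − 30.5) = -2570 J.
W_net = 1270 − 2570 = -1300 J (the counter-clockwise enclosed area).

W_net ≈ -1300 J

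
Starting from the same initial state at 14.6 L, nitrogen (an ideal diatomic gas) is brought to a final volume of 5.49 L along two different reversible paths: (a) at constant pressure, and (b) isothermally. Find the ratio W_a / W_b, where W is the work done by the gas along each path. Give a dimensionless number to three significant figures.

Path (a) isobaric: W = P₁(V₂ − V₁) → W_a/(P₁V₁) = -0.624.
Path (b) isothermal: W = P₁V₁ ln(V₂/V₁) → W_b/(P₁V₁) = -0.9781.
W_a / W_b = -0.624 / -0.9781 = 0.6379.

W_a / W_b ≈ 0.638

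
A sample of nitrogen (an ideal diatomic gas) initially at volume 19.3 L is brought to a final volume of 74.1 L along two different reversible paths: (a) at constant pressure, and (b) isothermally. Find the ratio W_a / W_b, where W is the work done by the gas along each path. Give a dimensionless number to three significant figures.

W_a / W_b ≈ 2.11

Path (a) isobaric: W = P₁(V₂ − V₁) → W_a/(P₁V₁) = 2.839.
Path (b) isothermal: W = P₁V₁ ln(V₂/V₁) → W_b/(P₁V₁) = 1.345.
W_a / W_b = 2.839 / 1.345 = 2.111.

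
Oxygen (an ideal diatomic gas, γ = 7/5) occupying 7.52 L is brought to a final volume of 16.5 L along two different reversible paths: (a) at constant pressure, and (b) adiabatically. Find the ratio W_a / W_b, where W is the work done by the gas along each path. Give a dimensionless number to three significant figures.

W_a / W_b ≈ 1.77

Path (a) isobaric: W = P₁(V₂ − V₁) → W_a/(P₁V₁) = 1.194.
Path (b) adiabatic: W = P₁V₁(1 − (V₁/V₂)^(γ−1))/(γ−1) → W_b/(P₁V₁) = 0.6743.
W_a / W_b = 1.194 / 0.6743 = 1.771.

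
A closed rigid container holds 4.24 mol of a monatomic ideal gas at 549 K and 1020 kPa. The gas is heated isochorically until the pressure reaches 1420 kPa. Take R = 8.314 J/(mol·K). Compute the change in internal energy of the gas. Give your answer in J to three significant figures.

Constant volume ⇒ W = 0, so Q = ΔU = nCᵥΔT with Cᵥ = 3R/2 = 12.47 J/(mol·K).
At constant V, T₂/T₁ = P₂/P₁ ⇒ ΔT = T₁(P₂/P₁ − 1) = 549·(1420/1020 − 1) = 215.3 K.
ΔU = (4.24)(12.47)(215.3) = 11384 J.

ΔU ≈ 11400 J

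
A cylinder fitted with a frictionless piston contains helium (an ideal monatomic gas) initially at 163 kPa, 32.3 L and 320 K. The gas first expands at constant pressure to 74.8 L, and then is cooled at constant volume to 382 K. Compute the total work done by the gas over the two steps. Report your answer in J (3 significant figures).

Step 1 (isobaric): W = PΔV = (163 kPa)(74.8 − 32.3 L) = 6928 J.
Step 2 (isochoric): W = 0 (constant volume).
W_total = 6928 + 0 = 6928 J.

W_total ≈ 6930 J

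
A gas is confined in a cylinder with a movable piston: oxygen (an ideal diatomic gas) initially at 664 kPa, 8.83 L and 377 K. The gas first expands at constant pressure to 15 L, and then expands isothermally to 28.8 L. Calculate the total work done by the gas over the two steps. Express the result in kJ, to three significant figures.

W_total ≈ 10.6 kJ

Step 1 (isobaric): W = PΔV = (664 kPa)(15 − 8.83 L) = 4097 J.
After step 1: P = 664 kPa, V = 15 L, T = 640.4 K.
Step 2 (isothermal): W = P₁V₁ ln(V₂/V₁) = (9960) ln(28.8/15) = 6497 J.
W_total = 4097 + 6497 = 10594 J.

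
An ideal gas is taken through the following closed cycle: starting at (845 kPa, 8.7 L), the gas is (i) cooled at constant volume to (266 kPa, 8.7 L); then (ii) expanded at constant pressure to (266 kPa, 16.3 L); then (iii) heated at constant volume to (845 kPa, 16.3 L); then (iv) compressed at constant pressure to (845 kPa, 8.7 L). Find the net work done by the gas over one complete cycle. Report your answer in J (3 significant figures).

W_net ≈ -4400 J

Constant-volume legs do no work.
W(ii) = (266)(16.3 − 8.7) = 2022 J; W(iv) = (845)(8.7 − 16.3) = -6422 J.
W_net = 2022 − 6422 = -4400 J (the counter-clockwise enclosed area).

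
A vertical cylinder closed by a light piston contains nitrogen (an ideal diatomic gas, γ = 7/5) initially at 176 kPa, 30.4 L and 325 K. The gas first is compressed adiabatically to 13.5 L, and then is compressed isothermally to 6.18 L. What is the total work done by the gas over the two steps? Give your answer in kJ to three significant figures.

W_total ≈ -10.9 kJ

Step 1 (adiabatic): W = (P₁V₁ − P₂V₂)/(γ−1) = (5350 − 7403)/0.4 = -5131 J.
After step 1: P = 548.4 kPa, V = 13.5 L, T = 449.7 K.
Step 2 (isothermal): W = P₁V₁ ln(V₂/V₁) = (7403) ln(6.18/13.5) = -5784 J.
W_total = -5131 − 5784 = -10916 J.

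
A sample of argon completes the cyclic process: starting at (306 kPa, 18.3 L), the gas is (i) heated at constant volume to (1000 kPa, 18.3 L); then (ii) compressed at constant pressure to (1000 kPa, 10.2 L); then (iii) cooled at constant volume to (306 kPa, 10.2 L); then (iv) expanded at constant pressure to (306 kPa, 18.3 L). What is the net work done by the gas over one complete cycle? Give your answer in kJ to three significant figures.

Constant-volume legs do no work.
W(ii) = (1000)(10.2 − 18.3) = -8100 J; W(iv) = (306)(18.3 − 10.2) = 2479 J.
W_net = -8100 + 2479 = -5621 J (the counter-clockwise enclosed area).

W_net ≈ -5.62 kJ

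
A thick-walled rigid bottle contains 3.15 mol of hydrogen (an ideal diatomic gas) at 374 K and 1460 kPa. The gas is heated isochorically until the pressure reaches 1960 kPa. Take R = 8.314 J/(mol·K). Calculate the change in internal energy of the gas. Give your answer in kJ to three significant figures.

ΔU ≈ 8.39 kJ

Constant volume ⇒ W = 0, so Q = ΔU = nCᵥΔT with Cᵥ = 5R/2 = 20.79 J/(mol·K).
At constant V, T₂/T₁ = P₂/P₁ ⇒ ΔT = T₁(P₂/P₁ − 1) = 374·(1960/1460 − 1) = 128.1 K.
ΔU = (3.15)(20.79)(128.1) = 8386 J.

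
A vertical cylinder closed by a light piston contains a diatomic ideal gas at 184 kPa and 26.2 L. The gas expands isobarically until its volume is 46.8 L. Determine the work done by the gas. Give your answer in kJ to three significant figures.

Isobaric: W = P ΔV.
W = (184 kPa)(46.8 − 26.2 L) = (184)(20.6) = 3790 J.

W ≈ 3.79 kJ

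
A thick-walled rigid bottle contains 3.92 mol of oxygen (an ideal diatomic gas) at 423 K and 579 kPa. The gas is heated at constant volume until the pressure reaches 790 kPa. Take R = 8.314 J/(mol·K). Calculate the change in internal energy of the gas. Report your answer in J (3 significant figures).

ΔU ≈ 12600 J

Constant volume ⇒ W = 0, so Q = ΔU = nCᵥΔT with Cᵥ = 5R/2 = 20.79 J/(mol·K).
At constant V, T₂/T₁ = P₂/P₁ ⇒ ΔT = T₁(P₂/P₁ − 1) = 423·(790/579 − 1) = 154.2 K.
ΔU = (3.92)(20.79)(154.2) = 12560 J.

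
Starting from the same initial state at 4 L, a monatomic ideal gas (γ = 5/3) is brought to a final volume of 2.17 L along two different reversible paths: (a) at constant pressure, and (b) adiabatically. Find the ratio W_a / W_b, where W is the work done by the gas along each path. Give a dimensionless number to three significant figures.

W_a / W_b ≈ 0.606

Path (a) isobaric: W = P₁(V₂ − V₁) → W_a/(P₁V₁) = -0.4575.
Path (b) adiabatic: W = P₁V₁(1 − (V₁/V₂)^(γ−1))/(γ−1) → W_b/(P₁V₁) = -0.7551.
W_a / W_b = -0.4575 / -0.7551 = 0.6059.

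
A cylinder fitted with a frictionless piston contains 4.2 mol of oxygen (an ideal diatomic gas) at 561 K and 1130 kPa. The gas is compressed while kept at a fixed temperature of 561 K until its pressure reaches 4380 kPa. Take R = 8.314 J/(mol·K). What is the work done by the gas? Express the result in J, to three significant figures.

Isothermal process: W = nRT ln(V₂/V₁) = nRT ln(P₁/P₂).
W = (4.2)(8.314)(561) × ln(1130/4380)
  = 19589 × ln(0.258) = 19589 × -1.355
W_by_gas = -26540 J.

W ≈ -26500 J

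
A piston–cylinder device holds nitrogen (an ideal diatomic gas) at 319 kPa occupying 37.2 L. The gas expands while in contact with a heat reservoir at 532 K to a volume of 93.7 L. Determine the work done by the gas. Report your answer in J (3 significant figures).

Isothermal: W = nRT ln(V₂/V₁) = P₁V₁ ln(V₂/V₁).
P₁V₁ = (319 kPa)(37.2 L) = 11867 J.
W = 11867 × ln(93.7/37.2) = 11867 × 0.9238
W_by_gas = 10962 J.

W ≈ 11000 J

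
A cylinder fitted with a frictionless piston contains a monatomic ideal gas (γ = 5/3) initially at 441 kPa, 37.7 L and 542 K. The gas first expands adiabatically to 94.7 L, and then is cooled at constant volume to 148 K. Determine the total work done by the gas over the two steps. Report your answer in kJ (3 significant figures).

W_total ≈ 11.4 kJ

Step 1 (adiabatic): W = (P₁V₁ − P₂V₂)/(γ−1) = (16626 − 8997)/0.667 = 11443 J.
Step 2 (isochoric): W = 0 (constant volume).
W_total = 11443 + 0 = 11443 J.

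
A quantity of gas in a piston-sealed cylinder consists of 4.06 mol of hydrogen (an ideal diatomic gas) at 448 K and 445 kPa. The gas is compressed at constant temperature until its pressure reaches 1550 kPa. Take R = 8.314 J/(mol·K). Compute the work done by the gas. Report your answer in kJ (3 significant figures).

Isothermal process: W = nRT ln(V₂/V₁) = nRT ln(P₁/P₂).
W = (4.06)(8.314)(448) × ln(445/1550)
  = 15122 × ln(0.2871) = 15122 × -1.248
W_by_gas = -18871 J.

W ≈ -18.9 kJ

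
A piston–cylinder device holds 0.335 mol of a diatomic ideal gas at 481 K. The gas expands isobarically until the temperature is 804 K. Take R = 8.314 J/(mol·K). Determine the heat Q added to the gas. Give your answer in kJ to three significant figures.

Isobaric: W = nRΔT = (0.335)(8.314)(323) = 899.6 J.
ΔU = nCᵥΔT with Cᵥ = 5R/2: ΔU = (0.335)(20.79)(323) = 2249 J.
Q = ΔU + W = 2249 + 899.6 = 3149 J.

Q ≈ 3.15 kJ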